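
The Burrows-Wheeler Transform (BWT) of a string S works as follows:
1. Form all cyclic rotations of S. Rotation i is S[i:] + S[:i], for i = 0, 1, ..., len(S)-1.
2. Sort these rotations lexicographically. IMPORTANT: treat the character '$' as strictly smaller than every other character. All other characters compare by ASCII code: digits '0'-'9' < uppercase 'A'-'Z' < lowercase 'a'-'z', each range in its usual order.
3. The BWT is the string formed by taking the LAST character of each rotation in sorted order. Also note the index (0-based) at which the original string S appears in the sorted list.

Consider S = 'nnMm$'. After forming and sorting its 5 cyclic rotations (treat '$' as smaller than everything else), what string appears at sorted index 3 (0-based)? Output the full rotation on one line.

Answer: nMm$n

Derivation:
All 5 rotations (rotation i = S[i:]+S[:i]):
  rot[0] = nnMm$
  rot[1] = nMm$n
  rot[2] = Mm$nn
  rot[3] = m$nnM
  rot[4] = $nnMm
Sorted (with $ < everything):
  sorted[0] = $nnMm
  sorted[1] = Mm$nn
  sorted[2] = m$nnM
  sorted[3] = nMm$n
  sorted[4] = nnMm$
sorted[3] = nMm$n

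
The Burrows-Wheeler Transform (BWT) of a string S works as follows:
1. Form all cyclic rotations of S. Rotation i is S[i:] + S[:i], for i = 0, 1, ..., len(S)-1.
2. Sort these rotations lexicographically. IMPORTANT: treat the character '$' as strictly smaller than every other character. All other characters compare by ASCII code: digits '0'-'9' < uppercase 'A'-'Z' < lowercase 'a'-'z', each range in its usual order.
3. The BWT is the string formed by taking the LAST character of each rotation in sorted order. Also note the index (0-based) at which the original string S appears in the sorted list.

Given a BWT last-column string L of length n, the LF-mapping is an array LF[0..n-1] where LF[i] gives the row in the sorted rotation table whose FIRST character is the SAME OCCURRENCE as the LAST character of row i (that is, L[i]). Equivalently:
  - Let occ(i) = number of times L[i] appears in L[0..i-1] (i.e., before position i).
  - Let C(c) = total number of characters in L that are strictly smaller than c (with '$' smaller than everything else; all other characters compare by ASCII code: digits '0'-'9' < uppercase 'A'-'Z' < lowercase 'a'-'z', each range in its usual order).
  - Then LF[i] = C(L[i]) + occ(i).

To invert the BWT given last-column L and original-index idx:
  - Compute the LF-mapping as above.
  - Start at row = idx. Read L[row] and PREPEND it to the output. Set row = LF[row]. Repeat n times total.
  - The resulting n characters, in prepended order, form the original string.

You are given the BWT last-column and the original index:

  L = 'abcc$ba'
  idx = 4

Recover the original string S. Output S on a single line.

LF mapping: 1 3 5 6 0 4 2
Walk LF starting at row 4, prepending L[row]:
  step 1: row=4, L[4]='$', prepend. Next row=LF[4]=0
  step 2: row=0, L[0]='a', prepend. Next row=LF[0]=1
  step 3: row=1, L[1]='b', prepend. Next row=LF[1]=3
  step 4: row=3, L[3]='c', prepend. Next row=LF[3]=6
  step 5: row=6, L[6]='a', prepend. Next row=LF[6]=2
  step 6: row=2, L[2]='c', prepend. Next row=LF[2]=5
  step 7: row=5, L[5]='b', prepend. Next row=LF[5]=4
Reversed output: bcacba$

Answer: bcacba$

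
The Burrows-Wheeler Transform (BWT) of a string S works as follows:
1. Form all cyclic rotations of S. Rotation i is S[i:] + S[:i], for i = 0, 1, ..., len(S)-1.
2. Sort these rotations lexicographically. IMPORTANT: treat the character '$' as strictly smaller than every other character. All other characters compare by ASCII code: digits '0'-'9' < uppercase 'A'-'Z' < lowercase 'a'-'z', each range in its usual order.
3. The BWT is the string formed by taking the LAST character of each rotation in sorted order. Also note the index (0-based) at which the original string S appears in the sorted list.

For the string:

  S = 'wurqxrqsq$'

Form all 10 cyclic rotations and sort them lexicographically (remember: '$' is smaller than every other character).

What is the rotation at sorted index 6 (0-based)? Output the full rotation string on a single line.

Answer: sq$wurqxrq

Derivation:
All 10 rotations (rotation i = S[i:]+S[:i]):
  rot[0] = wurqxrqsq$
  rot[1] = urqxrqsq$w
  rot[2] = rqxrqsq$wu
  rot[3] = qxrqsq$wur
  rot[4] = xrqsq$wurq
  rot[5] = rqsq$wurqx
  rot[6] = qsq$wurqxr
  rot[7] = sq$wurqxrq
  rot[8] = q$wurqxrqs
  rot[9] = $wurqxrqsq
Sorted (with $ < everything):
  sorted[0] = $wurqxrqsq
  sorted[1] = q$wurqxrqs
  sorted[2] = qsq$wurqxr
  sorted[3] = qxrqsq$wur
  sorted[4] = rqsq$wurqx
  sorted[5] = rqxrqsq$wu
  sorted[6] = sq$wurqxrq
  sorted[7] = urqxrqsq$w
  sorted[8] = wurqxrqsq$
  sorted[9] = xrqsq$wurq
sorted[6] = sq$wurqxrq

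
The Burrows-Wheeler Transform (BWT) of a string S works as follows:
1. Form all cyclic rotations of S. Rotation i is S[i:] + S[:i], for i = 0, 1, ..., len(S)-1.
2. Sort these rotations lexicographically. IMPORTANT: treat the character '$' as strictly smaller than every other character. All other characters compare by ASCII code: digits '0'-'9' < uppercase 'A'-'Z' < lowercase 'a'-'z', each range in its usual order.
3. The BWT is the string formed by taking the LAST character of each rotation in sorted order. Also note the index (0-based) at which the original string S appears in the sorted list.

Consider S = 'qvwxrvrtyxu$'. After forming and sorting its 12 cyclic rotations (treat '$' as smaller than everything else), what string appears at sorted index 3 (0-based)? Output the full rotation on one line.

All 12 rotations (rotation i = S[i:]+S[:i]):
  rot[0] = qvwxrvrtyxu$
  rot[1] = vwxrvrtyxu$q
  rot[2] = wxrvrtyxu$qv
  rot[3] = xrvrtyxu$qvw
  rot[4] = rvrtyxu$qvwx
  rot[5] = vrtyxu$qvwxr
  rot[6] = rtyxu$qvwxrv
  rot[7] = tyxu$qvwxrvr
  rot[8] = yxu$qvwxrvrt
  rot[9] = xu$qvwxrvrty
  rot[10] = u$qvwxrvrtyx
  rot[11] = $qvwxrvrtyxu
Sorted (with $ < everything):
  sorted[0] = $qvwxrvrtyxu
  sorted[1] = qvwxrvrtyxu$
  sorted[2] = rtyxu$qvwxrv
  sorted[3] = rvrtyxu$qvwx
  sorted[4] = tyxu$qvwxrvr
  sorted[5] = u$qvwxrvrtyx
  sorted[6] = vrtyxu$qvwxr
  sorted[7] = vwxrvrtyxu$q
  sorted[8] = wxrvrtyxu$qv
  sorted[9] = xrvrtyxu$qvw
  sorted[10] = xu$qvwxrvrty
  sorted[11] = yxu$qvwxrvrt
sorted[3] = rvrtyxu$qvwx

Answer: rvrtyxu$qvwx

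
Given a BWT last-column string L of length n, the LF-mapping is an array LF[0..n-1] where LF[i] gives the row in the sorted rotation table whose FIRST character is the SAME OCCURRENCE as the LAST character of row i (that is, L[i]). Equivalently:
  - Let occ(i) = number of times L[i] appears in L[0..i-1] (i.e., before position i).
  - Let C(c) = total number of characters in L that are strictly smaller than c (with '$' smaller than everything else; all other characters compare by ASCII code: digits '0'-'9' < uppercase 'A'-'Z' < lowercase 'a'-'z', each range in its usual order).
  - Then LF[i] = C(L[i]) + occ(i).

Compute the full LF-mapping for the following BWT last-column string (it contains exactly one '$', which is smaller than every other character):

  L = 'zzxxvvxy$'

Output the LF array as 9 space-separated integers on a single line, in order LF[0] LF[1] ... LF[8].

Char counts: '$':1, 'v':2, 'x':3, 'y':1, 'z':2
C (first-col start): C('$')=0, C('v')=1, C('x')=3, C('y')=6, C('z')=7
L[0]='z': occ=0, LF[0]=C('z')+0=7+0=7
L[1]='z': occ=1, LF[1]=C('z')+1=7+1=8
L[2]='x': occ=0, LF[2]=C('x')+0=3+0=3
L[3]='x': occ=1, LF[3]=C('x')+1=3+1=4
L[4]='v': occ=0, LF[4]=C('v')+0=1+0=1
L[5]='v': occ=1, LF[5]=C('v')+1=1+1=2
L[6]='x': occ=2, LF[6]=C('x')+2=3+2=5
L[7]='y': occ=0, LF[7]=C('y')+0=6+0=6
L[8]='$': occ=0, LF[8]=C('$')+0=0+0=0

Answer: 7 8 3 4 1 2 5 6 0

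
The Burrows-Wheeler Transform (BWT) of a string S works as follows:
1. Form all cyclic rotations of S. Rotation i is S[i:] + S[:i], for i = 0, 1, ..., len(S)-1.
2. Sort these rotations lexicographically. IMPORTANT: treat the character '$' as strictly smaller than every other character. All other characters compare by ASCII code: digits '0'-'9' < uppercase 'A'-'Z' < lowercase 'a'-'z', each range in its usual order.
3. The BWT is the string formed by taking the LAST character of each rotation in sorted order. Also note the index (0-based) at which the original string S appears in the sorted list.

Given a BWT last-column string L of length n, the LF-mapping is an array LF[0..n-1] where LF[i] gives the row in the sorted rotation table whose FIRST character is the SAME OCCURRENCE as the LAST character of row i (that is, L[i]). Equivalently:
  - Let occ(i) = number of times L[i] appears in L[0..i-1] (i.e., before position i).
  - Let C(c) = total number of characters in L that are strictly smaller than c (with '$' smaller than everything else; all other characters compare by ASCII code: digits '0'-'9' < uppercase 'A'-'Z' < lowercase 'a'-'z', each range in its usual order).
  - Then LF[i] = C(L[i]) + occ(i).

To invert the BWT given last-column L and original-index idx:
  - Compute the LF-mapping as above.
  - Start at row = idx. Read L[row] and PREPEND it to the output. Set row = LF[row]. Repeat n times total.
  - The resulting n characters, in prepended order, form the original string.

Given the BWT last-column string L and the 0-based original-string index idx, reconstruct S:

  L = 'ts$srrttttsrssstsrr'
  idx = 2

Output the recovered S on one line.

Answer: rrttsrstsrrtsstsst$

Derivation:
LF mapping: 13 6 0 7 1 2 14 15 16 17 8 3 9 10 11 18 12 4 5
Walk LF starting at row 2, prepending L[row]:
  step 1: row=2, L[2]='$', prepend. Next row=LF[2]=0
  step 2: row=0, L[0]='t', prepend. Next row=LF[0]=13
  step 3: row=13, L[13]='s', prepend. Next row=LF[13]=10
  step 4: row=10, L[10]='s', prepend. Next row=LF[10]=8
  step 5: row=8, L[8]='t', prepend. Next row=LF[8]=16
  step 6: row=16, L[16]='s', prepend. Next row=LF[16]=12
  step 7: row=12, L[12]='s', prepend. Next row=LF[12]=9
  step 8: row=9, L[9]='t', prepend. Next row=LF[9]=17
  step 9: row=17, L[17]='r', prepend. Next row=LF[17]=4
  step 10: row=4, L[4]='r', prepend. Next row=LF[4]=1
  step 11: row=1, L[1]='s', prepend. Next row=LF[1]=6
  step 12: row=6, L[6]='t', prepend. Next row=LF[6]=14
  step 13: row=14, L[14]='s', prepend. Next row=LF[14]=11
  step 14: row=11, L[11]='r', prepend. Next row=LF[11]=3
  step 15: row=3, L[3]='s', prepend. Next row=LF[3]=7
  step 16: row=7, L[7]='t', prepend. Next row=LF[7]=15
  step 17: row=15, L[15]='t', prepend. Next row=LF[15]=18
  step 18: row=18, L[18]='r', prepend. Next row=LF[18]=5
  step 19: row=5, L[5]='r', prepend. Next row=LF[5]=2
Reversed output: rrttsrstsrrtsstsst$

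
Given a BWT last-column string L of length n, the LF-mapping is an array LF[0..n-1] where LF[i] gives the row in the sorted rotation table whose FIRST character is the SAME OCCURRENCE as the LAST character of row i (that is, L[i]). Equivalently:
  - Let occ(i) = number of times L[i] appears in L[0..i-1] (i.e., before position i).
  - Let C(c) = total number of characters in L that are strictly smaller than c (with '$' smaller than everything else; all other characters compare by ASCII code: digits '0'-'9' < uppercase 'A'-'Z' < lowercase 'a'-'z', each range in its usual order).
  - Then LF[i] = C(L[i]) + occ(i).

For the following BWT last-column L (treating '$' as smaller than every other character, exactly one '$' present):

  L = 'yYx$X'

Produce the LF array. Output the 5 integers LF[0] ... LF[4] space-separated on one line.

Char counts: '$':1, 'X':1, 'Y':1, 'x':1, 'y':1
C (first-col start): C('$')=0, C('X')=1, C('Y')=2, C('x')=3, C('y')=4
L[0]='y': occ=0, LF[0]=C('y')+0=4+0=4
L[1]='Y': occ=0, LF[1]=C('Y')+0=2+0=2
L[2]='x': occ=0, LF[2]=C('x')+0=3+0=3
L[3]='$': occ=0, LF[3]=C('$')+0=0+0=0
L[4]='X': occ=0, LF[4]=C('X')+0=1+0=1

Answer: 4 2 3 0 1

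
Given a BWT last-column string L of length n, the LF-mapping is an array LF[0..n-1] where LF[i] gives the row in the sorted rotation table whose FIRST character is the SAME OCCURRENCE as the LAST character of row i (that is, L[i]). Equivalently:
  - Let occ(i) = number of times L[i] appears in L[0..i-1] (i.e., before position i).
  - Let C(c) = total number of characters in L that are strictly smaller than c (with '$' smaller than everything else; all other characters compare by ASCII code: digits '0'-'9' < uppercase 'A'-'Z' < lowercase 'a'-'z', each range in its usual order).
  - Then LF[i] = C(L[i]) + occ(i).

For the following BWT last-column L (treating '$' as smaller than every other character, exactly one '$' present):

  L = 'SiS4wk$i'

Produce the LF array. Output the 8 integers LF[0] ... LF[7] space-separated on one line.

Char counts: '$':1, '4':1, 'S':2, 'i':2, 'k':1, 'w':1
C (first-col start): C('$')=0, C('4')=1, C('S')=2, C('i')=4, C('k')=6, C('w')=7
L[0]='S': occ=0, LF[0]=C('S')+0=2+0=2
L[1]='i': occ=0, LF[1]=C('i')+0=4+0=4
L[2]='S': occ=1, LF[2]=C('S')+1=2+1=3
L[3]='4': occ=0, LF[3]=C('4')+0=1+0=1
L[4]='w': occ=0, LF[4]=C('w')+0=7+0=7
L[5]='k': occ=0, LF[5]=C('k')+0=6+0=6
L[6]='$': occ=0, LF[6]=C('$')+0=0+0=0
L[7]='i': occ=1, LF[7]=C('i')+1=4+1=5

Answer: 2 4 3 1 7 6 0 5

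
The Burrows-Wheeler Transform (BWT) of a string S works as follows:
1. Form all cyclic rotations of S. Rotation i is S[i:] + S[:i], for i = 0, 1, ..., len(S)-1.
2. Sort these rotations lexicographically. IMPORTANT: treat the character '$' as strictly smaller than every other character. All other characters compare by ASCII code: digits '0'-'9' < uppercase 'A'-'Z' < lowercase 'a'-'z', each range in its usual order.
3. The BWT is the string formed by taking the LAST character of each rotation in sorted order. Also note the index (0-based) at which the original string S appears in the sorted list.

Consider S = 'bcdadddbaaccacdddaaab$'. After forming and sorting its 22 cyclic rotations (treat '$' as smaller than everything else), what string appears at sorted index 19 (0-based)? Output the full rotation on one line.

All 22 rotations (rotation i = S[i:]+S[:i]):
  rot[0] = bcdadddbaaccacdddaaab$
  rot[1] = cdadddbaaccacdddaaab$b
  rot[2] = dadddbaaccacdddaaab$bc
  rot[3] = adddbaaccacdddaaab$bcd
  rot[4] = dddbaaccacdddaaab$bcda
  rot[5] = ddbaaccacdddaaab$bcdad
  rot[6] = dbaaccacdddaaab$bcdadd
  rot[7] = baaccacdddaaab$bcdaddd
  rot[8] = aaccacdddaaab$bcdadddb
  rot[9] = accacdddaaab$bcdadddba
  rot[10] = ccacdddaaab$bcdadddbaa
  rot[11] = cacdddaaab$bcdadddbaac
  rot[12] = acdddaaab$bcdadddbaacc
  rot[13] = cdddaaab$bcdadddbaacca
  rot[14] = dddaaab$bcdadddbaaccac
  rot[15] = ddaaab$bcdadddbaaccacd
  rot[16] = daaab$bcdadddbaaccacdd
  rot[17] = aaab$bcdadddbaaccacddd
  rot[18] = aab$bcdadddbaaccacddda
  rot[19] = ab$bcdadddbaaccacdddaa
  rot[20] = b$bcdadddbaaccacdddaaa
  rot[21] = $bcdadddbaaccacdddaaab
Sorted (with $ < everything):
  sorted[0] = $bcdadddbaaccacdddaaab
  sorted[1] = aaab$bcdadddbaaccacddd
  sorted[2] = aab$bcdadddbaaccacddda
  sorted[3] = aaccacdddaaab$bcdadddb
  sorted[4] = ab$bcdadddbaaccacdddaa
  sorted[5] = accacdddaaab$bcdadddba
  sorted[6] = acdddaaab$bcdadddbaacc
  sorted[7] = adddbaaccacdddaaab$bcd
  sorted[8] = b$bcdadddbaaccacdddaaa
  sorted[9] = baaccacdddaaab$bcdaddd
  sorted[10] = bcdadddbaaccacdddaaab$
  sorted[11] = cacdddaaab$bcdadddbaac
  sorted[12] = ccacdddaaab$bcdadddbaa
  sorted[13] = cdadddbaaccacdddaaab$b
  sorted[14] = cdddaaab$bcdadddbaacca
  sorted[15] = daaab$bcdadddbaaccacdd
  sorted[16] = dadddbaaccacdddaaab$bc
  sorted[17] = dbaaccacdddaaab$bcdadd
  sorted[18] = ddaaab$bcdadddbaaccacd
  sorted[19] = ddbaaccacdddaaab$bcdad
  sorted[20] = dddaaab$bcdadddbaaccac
  sorted[21] = dddbaaccacdddaaab$bcda
sorted[19] = ddbaaccacdddaaab$bcdad

Answer: ddbaaccacdddaaab$bcdad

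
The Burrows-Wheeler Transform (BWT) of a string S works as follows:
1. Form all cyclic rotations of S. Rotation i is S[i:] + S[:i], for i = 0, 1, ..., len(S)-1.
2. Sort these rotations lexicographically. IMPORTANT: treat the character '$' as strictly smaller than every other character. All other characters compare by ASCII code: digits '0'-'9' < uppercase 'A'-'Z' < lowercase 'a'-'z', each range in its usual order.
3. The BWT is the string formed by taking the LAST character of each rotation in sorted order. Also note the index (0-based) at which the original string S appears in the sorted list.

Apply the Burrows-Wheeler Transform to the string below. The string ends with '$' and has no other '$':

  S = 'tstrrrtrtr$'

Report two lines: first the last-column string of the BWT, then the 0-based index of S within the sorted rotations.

Answer: rttrtrtrsr$
10

Derivation:
All 11 rotations (rotation i = S[i:]+S[:i]):
  rot[0] = tstrrrtrtr$
  rot[1] = strrrtrtr$t
  rot[2] = trrrtrtr$ts
  rot[3] = rrrtrtr$tst
  rot[4] = rrtrtr$tstr
  rot[5] = rtrtr$tstrr
  rot[6] = trtr$tstrrr
  rot[7] = rtr$tstrrrt
  rot[8] = tr$tstrrrtr
  rot[9] = r$tstrrrtrt
  rot[10] = $tstrrrtrtr
Sorted (with $ < everything):
  sorted[0] = $tstrrrtrtr  (last char: 'r')
  sorted[1] = r$tstrrrtrt  (last char: 't')
  sorted[2] = rrrtrtr$tst  (last char: 't')
  sorted[3] = rrtrtr$tstr  (last char: 'r')
  sorted[4] = rtr$tstrrrt  (last char: 't')
  sorted[5] = rtrtr$tstrr  (last char: 'r')
  sorted[6] = strrrtrtr$t  (last char: 't')
  sorted[7] = tr$tstrrrtr  (last char: 'r')
  sorted[8] = trrrtrtr$ts  (last char: 's')
  sorted[9] = trtr$tstrrr  (last char: 'r')
  sorted[10] = tstrrrtrtr$  (last char: '$')
Last column: rttrtrtrsr$
Original string S is at sorted index 10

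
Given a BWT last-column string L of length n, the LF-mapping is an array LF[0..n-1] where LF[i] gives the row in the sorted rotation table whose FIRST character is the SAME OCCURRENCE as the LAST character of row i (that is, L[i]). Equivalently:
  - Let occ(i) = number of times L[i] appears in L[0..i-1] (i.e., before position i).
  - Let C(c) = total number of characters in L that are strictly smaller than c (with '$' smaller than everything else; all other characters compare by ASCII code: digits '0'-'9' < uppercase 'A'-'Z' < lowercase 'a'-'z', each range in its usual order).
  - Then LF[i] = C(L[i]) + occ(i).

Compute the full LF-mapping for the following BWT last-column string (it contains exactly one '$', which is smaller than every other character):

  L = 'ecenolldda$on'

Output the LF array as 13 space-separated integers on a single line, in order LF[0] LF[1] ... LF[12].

Char counts: '$':1, 'a':1, 'c':1, 'd':2, 'e':2, 'l':2, 'n':2, 'o':2
C (first-col start): C('$')=0, C('a')=1, C('c')=2, C('d')=3, C('e')=5, C('l')=7, C('n')=9, C('o')=11
L[0]='e': occ=0, LF[0]=C('e')+0=5+0=5
L[1]='c': occ=0, LF[1]=C('c')+0=2+0=2
L[2]='e': occ=1, LF[2]=C('e')+1=5+1=6
L[3]='n': occ=0, LF[3]=C('n')+0=9+0=9
L[4]='o': occ=0, LF[4]=C('o')+0=11+0=11
L[5]='l': occ=0, LF[5]=C('l')+0=7+0=7
L[6]='l': occ=1, LF[6]=C('l')+1=7+1=8
L[7]='d': occ=0, LF[7]=C('d')+0=3+0=3
L[8]='d': occ=1, LF[8]=C('d')+1=3+1=4
L[9]='a': occ=0, LF[9]=C('a')+0=1+0=1
L[10]='$': occ=0, LF[10]=C('$')+0=0+0=0
L[11]='o': occ=1, LF[11]=C('o')+1=11+1=12
L[12]='n': occ=1, LF[12]=C('n')+1=9+1=10

Answer: 5 2 6 9 11 7 8 3 4 1 0 12 10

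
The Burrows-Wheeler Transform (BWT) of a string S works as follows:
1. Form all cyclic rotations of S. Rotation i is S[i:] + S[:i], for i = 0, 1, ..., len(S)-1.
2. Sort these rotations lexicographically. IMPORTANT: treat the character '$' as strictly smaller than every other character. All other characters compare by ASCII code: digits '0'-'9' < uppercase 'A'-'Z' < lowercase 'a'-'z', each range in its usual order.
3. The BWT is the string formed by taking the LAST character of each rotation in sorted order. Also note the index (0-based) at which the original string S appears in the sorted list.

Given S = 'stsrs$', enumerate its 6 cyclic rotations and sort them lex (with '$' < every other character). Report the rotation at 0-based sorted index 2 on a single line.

All 6 rotations (rotation i = S[i:]+S[:i]):
  rot[0] = stsrs$
  rot[1] = tsrs$s
  rot[2] = srs$st
  rot[3] = rs$sts
  rot[4] = s$stsr
  rot[5] = $stsrs
Sorted (with $ < everything):
  sorted[0] = $stsrs
  sorted[1] = rs$sts
  sorted[2] = s$stsr
  sorted[3] = srs$st
  sorted[4] = stsrs$
  sorted[5] = tsrs$s
sorted[2] = s$stsr

Answer: s$stsr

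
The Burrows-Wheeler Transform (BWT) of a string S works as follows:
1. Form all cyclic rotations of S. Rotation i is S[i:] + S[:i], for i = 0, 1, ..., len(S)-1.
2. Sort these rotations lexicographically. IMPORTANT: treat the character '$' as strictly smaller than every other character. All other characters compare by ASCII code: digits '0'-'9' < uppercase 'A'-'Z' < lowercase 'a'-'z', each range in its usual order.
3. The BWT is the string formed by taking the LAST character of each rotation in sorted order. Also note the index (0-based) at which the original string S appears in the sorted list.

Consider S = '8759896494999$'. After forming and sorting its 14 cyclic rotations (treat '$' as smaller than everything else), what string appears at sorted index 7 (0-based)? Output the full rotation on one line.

All 14 rotations (rotation i = S[i:]+S[:i]):
  rot[0] = 8759896494999$
  rot[1] = 759896494999$8
  rot[2] = 59896494999$87
  rot[3] = 9896494999$875
  rot[4] = 896494999$8759
  rot[5] = 96494999$87598
  rot[6] = 6494999$875989
  rot[7] = 494999$8759896
  rot[8] = 94999$87598964
  rot[9] = 4999$875989649
  rot[10] = 999$8759896494
  rot[11] = 99$87598964949
  rot[12] = 9$875989649499
  rot[13] = $8759896494999
Sorted (with $ < everything):
  sorted[0] = $8759896494999
  sorted[1] = 494999$8759896
  sorted[2] = 4999$875989649
  sorted[3] = 59896494999$87
  sorted[4] = 6494999$875989
  sorted[5] = 759896494999$8
  sorted[6] = 8759896494999$
  sorted[7] = 896494999$8759
  sorted[8] = 9$875989649499
  sorted[9] = 94999$87598964
  sorted[10] = 96494999$87598
  sorted[11] = 9896494999$875
  sorted[12] = 99$87598964949
  sorted[13] = 999$8759896494
sorted[7] = 896494999$8759

Answer: 896494999$8759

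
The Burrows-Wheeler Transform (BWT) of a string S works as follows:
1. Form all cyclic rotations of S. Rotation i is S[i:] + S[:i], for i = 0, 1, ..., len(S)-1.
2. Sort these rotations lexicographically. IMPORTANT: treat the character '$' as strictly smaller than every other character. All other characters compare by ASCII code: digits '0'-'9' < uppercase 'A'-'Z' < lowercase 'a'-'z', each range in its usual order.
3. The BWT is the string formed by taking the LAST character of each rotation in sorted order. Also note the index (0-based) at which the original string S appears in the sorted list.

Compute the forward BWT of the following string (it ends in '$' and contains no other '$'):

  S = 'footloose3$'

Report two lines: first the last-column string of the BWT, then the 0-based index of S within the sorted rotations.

Answer: 3es$tlfoooo
3

Derivation:
All 11 rotations (rotation i = S[i:]+S[:i]):
  rot[0] = footloose3$
  rot[1] = ootloose3$f
  rot[2] = otloose3$fo
  rot[3] = tloose3$foo
  rot[4] = loose3$foot
  rot[5] = oose3$footl
  rot[6] = ose3$footlo
  rot[7] = se3$footloo
  rot[8] = e3$footloos
  rot[9] = 3$footloose
  rot[10] = $footloose3
Sorted (with $ < everything):
  sorted[0] = $footloose3  (last char: '3')
  sorted[1] = 3$footloose  (last char: 'e')
  sorted[2] = e3$footloos  (last char: 's')
  sorted[3] = footloose3$  (last char: '$')
  sorted[4] = loose3$foot  (last char: 't')
  sorted[5] = oose3$footl  (last char: 'l')
  sorted[6] = ootloose3$f  (last char: 'f')
  sorted[7] = ose3$footlo  (last char: 'o')
  sorted[8] = otloose3$fo  (last char: 'o')
  sorted[9] = se3$footloo  (last char: 'o')
  sorted[10] = tloose3$foo  (last char: 'o')
Last column: 3es$tlfoooo
Original string S is at sorted index 3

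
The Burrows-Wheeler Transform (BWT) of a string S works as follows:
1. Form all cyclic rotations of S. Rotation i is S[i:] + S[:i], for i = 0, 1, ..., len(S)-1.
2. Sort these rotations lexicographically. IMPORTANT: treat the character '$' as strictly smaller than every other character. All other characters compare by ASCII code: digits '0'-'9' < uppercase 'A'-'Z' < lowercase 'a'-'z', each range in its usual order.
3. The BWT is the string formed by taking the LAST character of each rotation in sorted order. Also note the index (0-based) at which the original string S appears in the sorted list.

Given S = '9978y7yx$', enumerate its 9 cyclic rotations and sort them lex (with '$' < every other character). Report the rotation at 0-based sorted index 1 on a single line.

Answer: 78y7yx$99

Derivation:
All 9 rotations (rotation i = S[i:]+S[:i]):
  rot[0] = 9978y7yx$
  rot[1] = 978y7yx$9
  rot[2] = 78y7yx$99
  rot[3] = 8y7yx$997
  rot[4] = y7yx$9978
  rot[5] = 7yx$9978y
  rot[6] = yx$9978y7
  rot[7] = x$9978y7y
  rot[8] = $9978y7yx
Sorted (with $ < everything):
  sorted[0] = $9978y7yx
  sorted[1] = 78y7yx$99
  sorted[2] = 7yx$9978y
  sorted[3] = 8y7yx$997
  sorted[4] = 978y7yx$9
  sorted[5] = 9978y7yx$
  sorted[6] = x$9978y7y
  sorted[7] = y7yx$9978
  sorted[8] = yx$9978y7
sorted[1] = 78y7yx$99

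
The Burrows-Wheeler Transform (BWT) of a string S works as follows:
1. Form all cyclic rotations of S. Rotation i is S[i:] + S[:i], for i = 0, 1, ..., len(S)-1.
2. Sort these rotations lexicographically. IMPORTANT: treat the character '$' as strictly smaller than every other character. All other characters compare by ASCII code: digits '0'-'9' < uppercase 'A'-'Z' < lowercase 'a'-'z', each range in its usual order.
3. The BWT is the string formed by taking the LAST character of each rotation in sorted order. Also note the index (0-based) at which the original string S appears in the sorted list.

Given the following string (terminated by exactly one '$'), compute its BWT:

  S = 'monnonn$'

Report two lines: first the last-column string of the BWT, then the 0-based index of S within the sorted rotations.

All 8 rotations (rotation i = S[i:]+S[:i]):
  rot[0] = monnonn$
  rot[1] = onnonn$m
  rot[2] = nnonn$mo
  rot[3] = nonn$mon
  rot[4] = onn$monn
  rot[5] = nn$monno
  rot[6] = n$monnon
  rot[7] = $monnonn
Sorted (with $ < everything):
  sorted[0] = $monnonn  (last char: 'n')
  sorted[1] = monnonn$  (last char: '$')
  sorted[2] = n$monnon  (last char: 'n')
  sorted[3] = nn$monno  (last char: 'o')
  sorted[4] = nnonn$mo  (last char: 'o')
  sorted[5] = nonn$mon  (last char: 'n')
  sorted[6] = onn$monn  (last char: 'n')
  sorted[7] = onnonn$m  (last char: 'm')
Last column: n$noonnm
Original string S is at sorted index 1

Answer: n$noonnm
1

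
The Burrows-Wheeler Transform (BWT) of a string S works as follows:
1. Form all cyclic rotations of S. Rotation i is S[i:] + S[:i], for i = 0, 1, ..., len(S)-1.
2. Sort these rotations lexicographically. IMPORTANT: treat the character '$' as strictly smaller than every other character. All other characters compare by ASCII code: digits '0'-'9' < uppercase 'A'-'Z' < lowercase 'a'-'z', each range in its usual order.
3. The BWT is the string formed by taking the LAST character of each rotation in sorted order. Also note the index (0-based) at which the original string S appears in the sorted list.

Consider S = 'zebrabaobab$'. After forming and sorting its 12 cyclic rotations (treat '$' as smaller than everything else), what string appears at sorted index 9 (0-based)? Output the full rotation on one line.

All 12 rotations (rotation i = S[i:]+S[:i]):
  rot[0] = zebrabaobab$
  rot[1] = ebrabaobab$z
  rot[2] = brabaobab$ze
  rot[3] = rabaobab$zeb
  rot[4] = abaobab$zebr
  rot[5] = baobab$zebra
  rot[6] = aobab$zebrab
  rot[7] = obab$zebraba
  rot[8] = bab$zebrabao
  rot[9] = ab$zebrabaob
  rot[10] = b$zebrabaoba
  rot[11] = $zebrabaobab
Sorted (with $ < everything):
  sorted[0] = $zebrabaobab
  sorted[1] = ab$zebrabaob
  sorted[2] = abaobab$zebr
  sorted[3] = aobab$zebrab
  sorted[4] = b$zebrabaoba
  sorted[5] = bab$zebrabao
  sorted[6] = baobab$zebra
  sorted[7] = brabaobab$ze
  sorted[8] = ebrabaobab$z
  sorted[9] = obab$zebraba
  sorted[10] = rabaobab$zeb
  sorted[11] = zebrabaobab$
sorted[9] = obab$zebraba

Answer: obab$zebraba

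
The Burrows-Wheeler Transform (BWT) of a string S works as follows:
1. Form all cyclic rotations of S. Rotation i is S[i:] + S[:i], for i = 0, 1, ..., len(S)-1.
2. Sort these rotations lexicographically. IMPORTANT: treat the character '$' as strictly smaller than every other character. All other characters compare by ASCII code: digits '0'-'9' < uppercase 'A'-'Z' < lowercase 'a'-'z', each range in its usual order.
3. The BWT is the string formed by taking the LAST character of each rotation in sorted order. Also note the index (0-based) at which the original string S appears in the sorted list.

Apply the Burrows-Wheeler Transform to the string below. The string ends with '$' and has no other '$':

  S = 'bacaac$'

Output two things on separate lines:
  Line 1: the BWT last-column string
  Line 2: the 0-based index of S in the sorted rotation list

Answer: ccab$aa
4

Derivation:
All 7 rotations (rotation i = S[i:]+S[:i]):
  rot[0] = bacaac$
  rot[1] = acaac$b
  rot[2] = caac$ba
  rot[3] = aac$bac
  rot[4] = ac$baca
  rot[5] = c$bacaa
  rot[6] = $bacaac
Sorted (with $ < everything):
  sorted[0] = $bacaac  (last char: 'c')
  sorted[1] = aac$bac  (last char: 'c')
  sorted[2] = ac$baca  (last char: 'a')
  sorted[3] = acaac$b  (last char: 'b')
  sorted[4] = bacaac$  (last char: '$')
  sorted[5] = c$bacaa  (last char: 'a')
  sorted[6] = caac$ba  (last char: 'a')
Last column: ccab$aa
Original string S is at sorted index 4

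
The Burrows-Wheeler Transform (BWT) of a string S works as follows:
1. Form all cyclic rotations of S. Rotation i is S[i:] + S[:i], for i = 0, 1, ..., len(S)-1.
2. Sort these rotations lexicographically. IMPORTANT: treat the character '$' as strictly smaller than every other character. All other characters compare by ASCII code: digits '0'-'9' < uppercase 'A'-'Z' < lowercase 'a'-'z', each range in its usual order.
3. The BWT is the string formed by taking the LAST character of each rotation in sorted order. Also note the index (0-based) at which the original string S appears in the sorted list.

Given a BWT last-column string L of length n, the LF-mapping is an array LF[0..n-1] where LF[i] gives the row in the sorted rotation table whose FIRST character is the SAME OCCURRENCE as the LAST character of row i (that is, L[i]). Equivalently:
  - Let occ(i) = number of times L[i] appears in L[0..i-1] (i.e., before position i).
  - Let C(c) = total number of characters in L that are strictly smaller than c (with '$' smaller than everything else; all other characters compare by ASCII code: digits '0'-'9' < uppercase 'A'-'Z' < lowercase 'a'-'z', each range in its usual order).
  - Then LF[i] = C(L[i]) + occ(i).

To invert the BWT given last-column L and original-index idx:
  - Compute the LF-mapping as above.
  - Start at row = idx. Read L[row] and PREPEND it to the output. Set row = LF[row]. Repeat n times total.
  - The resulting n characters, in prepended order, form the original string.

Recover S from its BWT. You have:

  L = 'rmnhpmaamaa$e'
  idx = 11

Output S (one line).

LF mapping: 12 7 10 6 11 8 1 2 9 3 4 0 5
Walk LF starting at row 11, prepending L[row]:
  step 1: row=11, L[11]='$', prepend. Next row=LF[11]=0
  step 2: row=0, L[0]='r', prepend. Next row=LF[0]=12
  step 3: row=12, L[12]='e', prepend. Next row=LF[12]=5
  step 4: row=5, L[5]='m', prepend. Next row=LF[5]=8
  step 5: row=8, L[8]='m', prepend. Next row=LF[8]=9
  step 6: row=9, L[9]='a', prepend. Next row=LF[9]=3
  step 7: row=3, L[3]='h', prepend. Next row=LF[3]=6
  step 8: row=6, L[6]='a', prepend. Next row=LF[6]=1
  step 9: row=1, L[1]='m', prepend. Next row=LF[1]=7
  step 10: row=7, L[7]='a', prepend. Next row=LF[7]=2
  step 11: row=2, L[2]='n', prepend. Next row=LF[2]=10
  step 12: row=10, L[10]='a', prepend. Next row=LF[10]=4
  step 13: row=4, L[4]='p', prepend. Next row=LF[4]=11
Reversed output: panamahammer$

Answer: panamahammer$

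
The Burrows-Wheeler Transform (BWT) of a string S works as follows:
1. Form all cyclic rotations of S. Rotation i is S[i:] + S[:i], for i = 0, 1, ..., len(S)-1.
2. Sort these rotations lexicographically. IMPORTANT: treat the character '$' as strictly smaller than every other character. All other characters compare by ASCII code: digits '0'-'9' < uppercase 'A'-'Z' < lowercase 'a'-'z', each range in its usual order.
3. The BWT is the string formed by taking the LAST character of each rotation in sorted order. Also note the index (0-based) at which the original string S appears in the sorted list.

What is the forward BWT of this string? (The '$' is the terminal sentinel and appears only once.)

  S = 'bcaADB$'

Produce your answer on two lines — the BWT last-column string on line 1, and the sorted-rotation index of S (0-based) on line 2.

Answer: BaDAc$b
5

Derivation:
All 7 rotations (rotation i = S[i:]+S[:i]):
  rot[0] = bcaADB$
  rot[1] = caADB$b
  rot[2] = aADB$bc
  rot[3] = ADB$bca
  rot[4] = DB$bcaA
  rot[5] = B$bcaAD
  rot[6] = $bcaADB
Sorted (with $ < everything):
  sorted[0] = $bcaADB  (last char: 'B')
  sorted[1] = ADB$bca  (last char: 'a')
  sorted[2] = B$bcaAD  (last char: 'D')
  sorted[3] = DB$bcaA  (last char: 'A')
  sorted[4] = aADB$bc  (last char: 'c')
  sorted[5] = bcaADB$  (last char: '$')
  sorted[6] = caADB$b  (last char: 'b')
Last column: BaDAc$b
Original string S is at sorted index 5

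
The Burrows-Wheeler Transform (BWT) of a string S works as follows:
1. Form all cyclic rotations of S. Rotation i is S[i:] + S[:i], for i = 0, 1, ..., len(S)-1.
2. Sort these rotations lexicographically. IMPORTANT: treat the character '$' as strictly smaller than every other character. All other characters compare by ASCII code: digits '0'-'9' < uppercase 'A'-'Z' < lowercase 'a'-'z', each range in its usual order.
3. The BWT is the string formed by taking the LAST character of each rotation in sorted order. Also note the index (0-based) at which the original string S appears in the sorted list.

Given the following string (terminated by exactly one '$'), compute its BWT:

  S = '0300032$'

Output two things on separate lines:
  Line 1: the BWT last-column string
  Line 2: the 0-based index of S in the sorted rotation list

All 8 rotations (rotation i = S[i:]+S[:i]):
  rot[0] = 0300032$
  rot[1] = 300032$0
  rot[2] = 00032$03
  rot[3] = 0032$030
  rot[4] = 032$0300
  rot[5] = 32$03000
  rot[6] = 2$030003
  rot[7] = $0300032
Sorted (with $ < everything):
  sorted[0] = $0300032  (last char: '2')
  sorted[1] = 00032$03  (last char: '3')
  sorted[2] = 0032$030  (last char: '0')
  sorted[3] = 0300032$  (last char: '$')
  sorted[4] = 032$0300  (last char: '0')
  sorted[5] = 2$030003  (last char: '3')
  sorted[6] = 300032$0  (last char: '0')
  sorted[7] = 32$03000  (last char: '0')
Last column: 230$0300
Original string S is at sorted index 3

Answer: 230$0300
3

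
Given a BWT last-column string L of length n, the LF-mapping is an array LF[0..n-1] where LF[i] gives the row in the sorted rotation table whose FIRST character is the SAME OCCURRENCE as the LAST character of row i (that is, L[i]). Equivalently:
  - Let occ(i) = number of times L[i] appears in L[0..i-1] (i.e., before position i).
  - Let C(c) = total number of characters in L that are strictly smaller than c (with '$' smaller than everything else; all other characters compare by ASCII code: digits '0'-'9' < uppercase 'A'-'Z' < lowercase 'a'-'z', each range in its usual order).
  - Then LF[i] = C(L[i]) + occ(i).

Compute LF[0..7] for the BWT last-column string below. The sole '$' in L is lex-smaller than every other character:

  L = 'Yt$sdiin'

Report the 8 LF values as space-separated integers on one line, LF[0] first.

Char counts: '$':1, 'Y':1, 'd':1, 'i':2, 'n':1, 's':1, 't':1
C (first-col start): C('$')=0, C('Y')=1, C('d')=2, C('i')=3, C('n')=5, C('s')=6, C('t')=7
L[0]='Y': occ=0, LF[0]=C('Y')+0=1+0=1
L[1]='t': occ=0, LF[1]=C('t')+0=7+0=7
L[2]='$': occ=0, LF[2]=C('$')+0=0+0=0
L[3]='s': occ=0, LF[3]=C('s')+0=6+0=6
L[4]='d': occ=0, LF[4]=C('d')+0=2+0=2
L[5]='i': occ=0, LF[5]=C('i')+0=3+0=3
L[6]='i': occ=1, LF[6]=C('i')+1=3+1=4
L[7]='n': occ=0, LF[7]=C('n')+0=5+0=5

Answer: 1 7 0 6 2 3 4 5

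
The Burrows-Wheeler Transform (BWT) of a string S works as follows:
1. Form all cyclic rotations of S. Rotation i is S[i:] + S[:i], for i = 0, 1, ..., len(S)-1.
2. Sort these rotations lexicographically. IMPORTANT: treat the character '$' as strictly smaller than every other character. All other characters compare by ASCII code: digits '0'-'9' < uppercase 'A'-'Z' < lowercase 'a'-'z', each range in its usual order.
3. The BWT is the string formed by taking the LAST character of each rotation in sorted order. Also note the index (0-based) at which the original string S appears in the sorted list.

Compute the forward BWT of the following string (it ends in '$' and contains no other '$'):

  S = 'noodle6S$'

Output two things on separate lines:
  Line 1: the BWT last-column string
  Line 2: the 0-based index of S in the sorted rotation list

Answer: Se6old$on
6

Derivation:
All 9 rotations (rotation i = S[i:]+S[:i]):
  rot[0] = noodle6S$
  rot[1] = oodle6S$n
  rot[2] = odle6S$no
  rot[3] = dle6S$noo
  rot[4] = le6S$nood
  rot[5] = e6S$noodl
  rot[6] = 6S$noodle
  rot[7] = S$noodle6
  rot[8] = $noodle6S
Sorted (with $ < everything):
  sorted[0] = $noodle6S  (last char: 'S')
  sorted[1] = 6S$noodle  (last char: 'e')
  sorted[2] = S$noodle6  (last char: '6')
  sorted[3] = dle6S$noo  (last char: 'o')
  sorted[4] = e6S$noodl  (last char: 'l')
  sorted[5] = le6S$nood  (last char: 'd')
  sorted[6] = noodle6S$  (last char: '$')
  sorted[7] = odle6S$no  (last char: 'o')
  sorted[8] = oodle6S$n  (last char: 'n')
Last column: Se6old$on
Original string S is at sorted index 6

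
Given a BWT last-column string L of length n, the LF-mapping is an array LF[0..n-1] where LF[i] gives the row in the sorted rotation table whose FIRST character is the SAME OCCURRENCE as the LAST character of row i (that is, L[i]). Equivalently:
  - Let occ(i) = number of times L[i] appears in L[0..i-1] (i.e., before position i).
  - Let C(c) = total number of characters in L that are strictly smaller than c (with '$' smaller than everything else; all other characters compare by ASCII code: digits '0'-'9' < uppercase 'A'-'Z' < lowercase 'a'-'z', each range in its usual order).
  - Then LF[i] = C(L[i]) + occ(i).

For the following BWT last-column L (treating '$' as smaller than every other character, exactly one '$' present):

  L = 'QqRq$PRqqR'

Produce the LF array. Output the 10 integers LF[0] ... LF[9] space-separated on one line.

Char counts: '$':1, 'P':1, 'Q':1, 'R':3, 'q':4
C (first-col start): C('$')=0, C('P')=1, C('Q')=2, C('R')=3, C('q')=6
L[0]='Q': occ=0, LF[0]=C('Q')+0=2+0=2
L[1]='q': occ=0, LF[1]=C('q')+0=6+0=6
L[2]='R': occ=0, LF[2]=C('R')+0=3+0=3
L[3]='q': occ=1, LF[3]=C('q')+1=6+1=7
L[4]='$': occ=0, LF[4]=C('$')+0=0+0=0
L[5]='P': occ=0, LF[5]=C('P')+0=1+0=1
L[6]='R': occ=1, LF[6]=C('R')+1=3+1=4
L[7]='q': occ=2, LF[7]=C('q')+2=6+2=8
L[8]='q': occ=3, LF[8]=C('q')+3=6+3=9
L[9]='R': occ=2, LF[9]=C('R')+2=3+2=5

Answer: 2 6 3 7 0 1 4 8 9 5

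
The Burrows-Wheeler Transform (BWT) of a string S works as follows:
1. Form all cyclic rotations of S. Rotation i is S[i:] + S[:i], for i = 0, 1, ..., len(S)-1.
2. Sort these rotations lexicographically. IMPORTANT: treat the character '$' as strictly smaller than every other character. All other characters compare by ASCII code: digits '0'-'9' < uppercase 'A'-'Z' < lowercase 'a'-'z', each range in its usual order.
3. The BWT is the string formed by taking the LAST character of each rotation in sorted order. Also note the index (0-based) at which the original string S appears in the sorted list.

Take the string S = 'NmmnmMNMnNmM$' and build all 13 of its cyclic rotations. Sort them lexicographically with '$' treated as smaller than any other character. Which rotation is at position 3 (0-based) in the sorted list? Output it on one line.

Answer: MnNmM$NmmnmMN

Derivation:
All 13 rotations (rotation i = S[i:]+S[:i]):
  rot[0] = NmmnmMNMnNmM$
  rot[1] = mmnmMNMnNmM$N
  rot[2] = mnmMNMnNmM$Nm
  rot[3] = nmMNMnNmM$Nmm
  rot[4] = mMNMnNmM$Nmmn
  rot[5] = MNMnNmM$Nmmnm
  rot[6] = NMnNmM$NmmnmM
  rot[7] = MnNmM$NmmnmMN
  rot[8] = nNmM$NmmnmMNM
  rot[9] = NmM$NmmnmMNMn
  rot[10] = mM$NmmnmMNMnN
  rot[11] = M$NmmnmMNMnNm
  rot[12] = $NmmnmMNMnNmM
Sorted (with $ < everything):
  sorted[0] = $NmmnmMNMnNmM
  sorted[1] = M$NmmnmMNMnNm
  sorted[2] = MNMnNmM$Nmmnm
  sorted[3] = MnNmM$NmmnmMN
  sorted[4] = NMnNmM$NmmnmM
  sorted[5] = NmM$NmmnmMNMn
  sorted[6] = NmmnmMNMnNmM$
  sorted[7] = mM$NmmnmMNMnN
  sorted[8] = mMNMnNmM$Nmmn
  sorted[9] = mmnmMNMnNmM$N
  sorted[10] = mnmMNMnNmM$Nm
  sorted[11] = nNmM$NmmnmMNM
  sorted[12] = nmMNMnNmM$Nmm
sorted[3] = MnNmM$NmmnmMN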